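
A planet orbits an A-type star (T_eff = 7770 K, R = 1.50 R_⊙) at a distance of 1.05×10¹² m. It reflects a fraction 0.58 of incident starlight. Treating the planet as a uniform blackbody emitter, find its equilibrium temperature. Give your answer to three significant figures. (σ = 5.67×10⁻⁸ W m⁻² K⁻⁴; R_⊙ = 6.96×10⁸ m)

T_eq ≈ 139 K

R_⋆ = 1.50 × 6.96×10⁸ = 1.04×10⁹ m.
L = 4πR_⋆²σT_⋆⁴ = 4π(1.04×10⁹)² × 5.67×10⁻⁸ × (7770)⁴ = 2.83×10²⁷ W.
S = L/(4πd²) = 204 W m⁻².
Energy balance: absorbed = emitted ⇒ πR²·S(1−A) = 4πR²·σT_eq⁴, so T_eq⁴ = S(1−A)/(4σ).
T_eq = [204 × 0.42 / (4 × 5.67×10⁻⁸)]^(1/4) = (3.78×10⁸)^(1/4) = 139 K.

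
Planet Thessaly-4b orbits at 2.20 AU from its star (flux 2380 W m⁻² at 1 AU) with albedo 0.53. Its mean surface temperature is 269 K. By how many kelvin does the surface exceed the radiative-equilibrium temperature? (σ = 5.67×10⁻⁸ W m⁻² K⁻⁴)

ΔT ≈ 90.3 K

S = 2380/2.20² = 491.7 W m⁻².
T_eq = [S(1−A)/(4σ)]^(1/4) = [491.7×0.47/(4×5.67×10⁻⁸)]^(1/4) = 178.7 K.
ΔT = T_surf − T_eq = 269 − 178.7.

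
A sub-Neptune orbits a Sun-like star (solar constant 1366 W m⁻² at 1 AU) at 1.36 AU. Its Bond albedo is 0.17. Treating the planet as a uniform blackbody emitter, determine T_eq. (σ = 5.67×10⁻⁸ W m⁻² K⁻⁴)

T_eq ≈ 228 K

Flux at 1.36 AU: S = 1366/1.36² = 739 W m⁻².
Energy balance: absorbed = emitted ⇒ πR²·S(1−A) = 4πR²·σT_eq⁴, so T_eq⁴ = S(1−A)/(4σ).
T_eq = [739 × 0.83 / (4 × 5.67×10⁻⁸)]^(1/4) = (2.70×10⁹)^(1/4) = 228 K.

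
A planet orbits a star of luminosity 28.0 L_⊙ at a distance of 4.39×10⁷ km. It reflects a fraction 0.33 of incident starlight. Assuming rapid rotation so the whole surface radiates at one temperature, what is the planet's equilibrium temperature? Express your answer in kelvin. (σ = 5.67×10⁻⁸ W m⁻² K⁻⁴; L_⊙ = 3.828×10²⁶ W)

d = 4.39×10⁷ km = 4.39×10¹⁰ m.
L = 28.0 × 3.828×10²⁶ = 1.07×10²⁸ W.
Flux: S = L/(4πd²) = 1.07×10²⁸/(4π×(4.39×10¹⁰)²) = 4.43×10⁵ W m⁻².
Energy balance: absorbed = emitted ⇒ πR²·S(1−A) = 4πR²·σT_eq⁴, so T_eq⁴ = S(1−A)/(4σ).
T_eq = [4.43×10⁵ × 0.67 / (4 × 5.67×10⁻⁸)]^(1/4) = (1.31×10¹²)^(1/4) = 1070 K.

T_eq ≈ 1070 K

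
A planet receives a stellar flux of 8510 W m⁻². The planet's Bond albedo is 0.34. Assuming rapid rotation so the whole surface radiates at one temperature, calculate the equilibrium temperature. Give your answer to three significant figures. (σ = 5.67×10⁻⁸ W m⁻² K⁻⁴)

Energy balance: absorbed = emitted ⇒ πR²·S(1−A) = 4πR²·σT_eq⁴, so T_eq⁴ = S(1−A)/(4σ).
T_eq = [8510 × 0.66 / (4 × 5.67×10⁻⁸)]^(1/4) = (2.48×10¹⁰)^(1/4) = 397 K.

T_eq ≈ 397 K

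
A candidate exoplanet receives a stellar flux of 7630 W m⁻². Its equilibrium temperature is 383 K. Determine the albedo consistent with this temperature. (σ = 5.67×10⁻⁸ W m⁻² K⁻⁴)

A ≈ 0.36

From T_eq⁴ = S(1−A)/(4σ): 1−A = 4σT_eq⁴/S.
1−A = 4 × 5.67×10⁻⁸ × (383)⁴ / 7630 = 0.640.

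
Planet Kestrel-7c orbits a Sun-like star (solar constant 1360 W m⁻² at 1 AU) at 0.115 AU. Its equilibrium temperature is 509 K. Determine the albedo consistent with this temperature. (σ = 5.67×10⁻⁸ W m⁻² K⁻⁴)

A ≈ 0.85

Flux at 0.115 AU: S = 1360/0.115² = 1.03×10⁵ W m⁻².
From T_eq⁴ = S(1−A)/(4σ): 1−A = 4σT_eq⁴/S.
1−A = 4 × 5.67×10⁻⁸ × (509)⁴ / 1.03×10⁵ = 0.148.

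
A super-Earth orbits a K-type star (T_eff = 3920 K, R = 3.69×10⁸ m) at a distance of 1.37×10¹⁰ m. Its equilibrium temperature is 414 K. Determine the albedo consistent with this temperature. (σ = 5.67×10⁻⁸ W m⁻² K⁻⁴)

A ≈ 0.31

L = 4πR_⋆²σT_⋆⁴ = 4π(3.69×10⁸)² × 5.67×10⁻⁸ × (3920)⁴ = 2.29×10²⁵ W.
S = L/(4πd²) = 9710 W m⁻².
From T_eq⁴ = S(1−A)/(4σ): 1−A = 4σT_eq⁴/S.
1−A = 4 × 5.67×10⁻⁸ × (414)⁴ / 9710 = 0.686.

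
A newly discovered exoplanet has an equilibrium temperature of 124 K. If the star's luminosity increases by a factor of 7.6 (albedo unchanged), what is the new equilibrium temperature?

T_eq ≈ 206 K

T_eq ∝ L^(1/4) · d^(−1/2).
T′ = 124 × 7.6^(1/4) = 206 K.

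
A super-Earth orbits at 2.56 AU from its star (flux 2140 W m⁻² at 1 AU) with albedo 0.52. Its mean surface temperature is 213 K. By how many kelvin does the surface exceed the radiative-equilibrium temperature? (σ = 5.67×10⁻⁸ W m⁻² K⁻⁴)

S = 2140/2.56² = 326.5 W m⁻².
T_eq = [S(1−A)/(4σ)]^(1/4) = [326.5×0.48/(4×5.67×10⁻⁸)]^(1/4) = 162.1 K.
ΔT = T_surf − T_eq = 213 − 162.1.

ΔT ≈ 50.9 K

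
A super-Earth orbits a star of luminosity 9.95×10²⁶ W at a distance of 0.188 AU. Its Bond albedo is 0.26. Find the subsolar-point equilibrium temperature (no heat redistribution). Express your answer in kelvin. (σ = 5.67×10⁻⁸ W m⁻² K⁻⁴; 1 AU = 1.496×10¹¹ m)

d = 0.188 AU = 2.81×10¹⁰ m.
Flux: S = L/(4πd²) = 9.95×10²⁶/(4π×(2.81×10¹⁰)²) = 1.00×10⁵ W m⁻².
At the subsolar point the surface absorbs S(1−A) and emits σT⁴ per unit area — no factor of 4, since only the local patch is in balance.
T = [1.00×10⁵ × 0.74 / 5.67×10⁻⁸]^(1/4) = (1.31×10¹²)^(1/4) = 1070 K.

T_ss ≈ 1070 K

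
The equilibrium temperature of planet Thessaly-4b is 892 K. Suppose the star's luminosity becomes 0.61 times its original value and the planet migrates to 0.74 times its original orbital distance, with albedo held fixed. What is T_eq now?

T_eq ≈ 916 K

T_eq ∝ L^(1/4) · d^(−1/2).
T′ = 892 × 0.61^(1/4) / 0.74^(1/2) = 916 K.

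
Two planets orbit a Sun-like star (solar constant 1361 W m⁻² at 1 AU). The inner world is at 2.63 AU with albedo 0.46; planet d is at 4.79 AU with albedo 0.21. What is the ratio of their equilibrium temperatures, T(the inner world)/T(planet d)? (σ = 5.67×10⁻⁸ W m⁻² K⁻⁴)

T_eq = [S₀(1−A)/(4σd²)]^(1/4), so T ∝ (1−A)^(1/4) / √d.
T₁ = [1361×0.54/(4×5.67×10⁻⁸×2.63²)]^(1/4) = 147.12 K.
T₂ = [1361×0.79/(4×5.67×10⁻⁸×4.79²)]^(1/4) = 119.89 K.

T₁/T₂ ≈ 1.227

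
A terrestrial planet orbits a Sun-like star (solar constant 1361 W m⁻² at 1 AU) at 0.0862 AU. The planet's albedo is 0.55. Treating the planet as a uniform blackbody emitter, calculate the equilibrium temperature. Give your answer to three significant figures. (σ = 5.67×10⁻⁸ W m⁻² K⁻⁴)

T_eq ≈ 776 K

Flux at 0.0862 AU: S = 1361/0.0862² = 1.83×10⁵ W m⁻².
Energy balance: absorbed = emitted ⇒ πR²·S(1−A) = 4πR²·σT_eq⁴, so T_eq⁴ = S(1−A)/(4σ).
T_eq = [1.83×10⁵ × 0.45 / (4 × 5.67×10⁻⁸)]^(1/4) = (3.63×10¹¹)^(1/4) = 776 K.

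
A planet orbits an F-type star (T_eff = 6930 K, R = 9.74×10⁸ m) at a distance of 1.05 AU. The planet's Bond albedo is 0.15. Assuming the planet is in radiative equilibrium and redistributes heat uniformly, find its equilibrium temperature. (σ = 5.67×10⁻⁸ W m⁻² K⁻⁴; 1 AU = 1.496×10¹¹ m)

d = 1.05 AU = 1.57×10¹¹ m.
L = 4πR_⋆²σT_⋆⁴ = 4π(9.74×10⁸)² × 5.67×10⁻⁸ × (6930)⁴ = 1.56×10²⁷ W.
S = L/(4πd²) = 5030 W m⁻².
Energy balance: absorbed = emitted ⇒ πR²·S(1−A) = 4πR²·σT_eq⁴, so T_eq⁴ = S(1−A)/(4σ).
T_eq = [5030 × 0.85 / (4 × 5.67×10⁻⁸)]^(1/4) = (1.88×10¹⁰)^(1/4) = 371 K.

T_eq ≈ 371 K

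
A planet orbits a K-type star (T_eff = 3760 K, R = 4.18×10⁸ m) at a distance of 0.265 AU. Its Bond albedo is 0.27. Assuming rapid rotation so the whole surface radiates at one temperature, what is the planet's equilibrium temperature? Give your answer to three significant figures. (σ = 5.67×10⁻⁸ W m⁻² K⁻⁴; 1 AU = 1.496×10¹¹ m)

T_eq ≈ 252 K

d = 0.265 AU = 3.96×10¹⁰ m.
L = 4πR_⋆²σT_⋆⁴ = 4π(4.18×10⁸)² × 5.67×10⁻⁸ × (3760)⁴ = 2.49×10²⁵ W.
S = L/(4πd²) = 1260 W m⁻².
Energy balance: absorbed = emitted ⇒ πR²·S(1−A) = 4πR²·σT_eq⁴, so T_eq⁴ = S(1−A)/(4σ).
T_eq = [1260 × 0.73 / (4 × 5.67×10⁻⁸)]^(1/4) = (4.06×10⁹)^(1/4) = 252 K.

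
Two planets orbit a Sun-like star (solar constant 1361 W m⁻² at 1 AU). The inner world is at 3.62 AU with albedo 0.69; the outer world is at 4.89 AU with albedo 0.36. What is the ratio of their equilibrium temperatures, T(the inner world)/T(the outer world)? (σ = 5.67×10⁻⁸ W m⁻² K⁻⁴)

T_eq = [S₀(1−A)/(4σd²)]^(1/4), so T ∝ (1−A)^(1/4) / √d.
T₁ = [1361×0.31/(4×5.67×10⁻⁸×3.62²)]^(1/4) = 109.15 K.
T₂ = [1361×0.64/(4×5.67×10⁻⁸×4.89²)]^(1/4) = 112.58 K.

T₁/T₂ ≈ 0.970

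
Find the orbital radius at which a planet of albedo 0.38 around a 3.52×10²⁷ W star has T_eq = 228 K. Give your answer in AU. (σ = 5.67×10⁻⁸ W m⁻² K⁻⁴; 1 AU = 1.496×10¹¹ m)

d ≈ 3.56 AU

From T_eq⁴ = L(1−A)/(16πσd²): d = √[L(1−A)/(16πσT_eq⁴)].
d = √[3.52×10²⁷ × 0.62 / (16π × 5.67×10⁻⁸ × (228)⁴)] = 5.32×10¹¹ m = 3.56 AU.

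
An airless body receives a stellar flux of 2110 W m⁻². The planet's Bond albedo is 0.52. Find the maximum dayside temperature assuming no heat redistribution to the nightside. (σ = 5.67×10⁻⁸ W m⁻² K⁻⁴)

With no redistribution each surface element balances locally: S(1−A) = σT⁴.
T = [2110 × 0.48 / 5.67×10⁻⁸]^(1/4) = (1.79×10¹⁰)^(1/4) = 366 K.

T_ss ≈ 366 K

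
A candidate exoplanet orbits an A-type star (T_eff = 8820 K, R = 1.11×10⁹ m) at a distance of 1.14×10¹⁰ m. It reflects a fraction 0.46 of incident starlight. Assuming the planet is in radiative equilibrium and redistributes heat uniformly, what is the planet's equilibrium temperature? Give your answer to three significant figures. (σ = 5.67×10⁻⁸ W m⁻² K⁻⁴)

T_eq ≈ 1670 K

L = 4πR_⋆²σT_⋆⁴ = 4π(1.11×10⁹)² × 5.67×10⁻⁸ × (8820)⁴ = 5.31×10²⁷ W.
S = L/(4πd²) = 3.25×10⁶ W m⁻².
Energy balance: absorbed = emitted ⇒ πR²·S(1−A) = 4πR²·σT_eq⁴, so T_eq⁴ = S(1−A)/(4σ).
T_eq = [3.25×10⁶ × 0.54 / (4 × 5.67×10⁻⁸)]^(1/4) = (7.75×10¹²)^(1/4) = 1670 K.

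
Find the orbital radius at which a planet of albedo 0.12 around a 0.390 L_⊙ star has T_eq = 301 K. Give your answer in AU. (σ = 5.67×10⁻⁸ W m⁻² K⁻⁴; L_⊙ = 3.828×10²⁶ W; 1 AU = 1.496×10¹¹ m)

L = 0.390 × 3.828×10²⁶ = 1.49×10²⁶ W.
From T_eq⁴ = L(1−A)/(16πσd²): d = √[L(1−A)/(16πσT_eq⁴)].
d = √[1.49×10²⁶ × 0.88 / (16π × 5.67×10⁻⁸ × (301)⁴)] = 7.49×10¹⁰ m = 0.501 AU.

d ≈ 0.501 AU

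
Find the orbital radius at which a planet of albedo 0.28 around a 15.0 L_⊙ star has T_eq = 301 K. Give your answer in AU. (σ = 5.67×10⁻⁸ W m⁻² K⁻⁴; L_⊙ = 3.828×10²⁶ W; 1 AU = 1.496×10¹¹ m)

L = 15.0 × 3.828×10²⁶ = 5.74×10²⁷ W.
From T_eq⁴ = L(1−A)/(16πσd²): d = √[L(1−A)/(16πσT_eq⁴)].
d = √[5.74×10²⁷ × 0.72 / (16π × 5.67×10⁻⁸ × (301)⁴)] = 4.20×10¹¹ m = 2.81 AU.

d ≈ 2.81 AU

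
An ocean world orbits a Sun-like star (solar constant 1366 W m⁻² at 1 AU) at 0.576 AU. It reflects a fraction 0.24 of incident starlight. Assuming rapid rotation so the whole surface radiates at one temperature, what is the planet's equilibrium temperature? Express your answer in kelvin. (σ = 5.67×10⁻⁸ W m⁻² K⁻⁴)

Flux at 0.576 AU: S = 1366/0.576² = 4120 W m⁻².
Energy balance: absorbed = emitted ⇒ πR²·S(1−A) = 4πR²·σT_eq⁴, so T_eq⁴ = S(1−A)/(4σ).
T_eq = [4120 × 0.76 / (4 × 5.67×10⁻⁸)]^(1/4) = (1.38×10¹⁰)^(1/4) = 343 K.

T_eq ≈ 343 K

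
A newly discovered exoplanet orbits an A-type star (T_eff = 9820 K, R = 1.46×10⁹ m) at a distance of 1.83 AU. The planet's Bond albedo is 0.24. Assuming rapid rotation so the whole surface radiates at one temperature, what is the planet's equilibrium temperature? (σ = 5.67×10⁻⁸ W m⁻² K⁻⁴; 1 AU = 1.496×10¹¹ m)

d = 1.83 AU = 2.74×10¹¹ m.
L = 4πR_⋆²σT_⋆⁴ = 4π(1.46×10⁹)² × 5.67×10⁻⁸ × (9820)⁴ = 1.41×10²⁸ W.
S = L/(4πd²) = 1.50×10⁴ W m⁻².
Energy balance: absorbed = emitted ⇒ πR²·S(1−A) = 4πR²·σT_eq⁴, so T_eq⁴ = S(1−A)/(4σ).
T_eq = [1.50×10⁴ × 0.76 / (4 × 5.67×10⁻⁸)]^(1/4) = (5.03×10¹⁰)^(1/4) = 473 K.

T_eq ≈ 473 K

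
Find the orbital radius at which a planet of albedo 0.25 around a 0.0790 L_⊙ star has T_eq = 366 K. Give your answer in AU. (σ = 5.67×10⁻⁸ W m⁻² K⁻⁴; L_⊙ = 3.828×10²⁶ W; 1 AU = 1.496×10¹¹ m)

L = 0.0790 × 3.828×10²⁶ = 3.02×10²⁵ W.
From T_eq⁴ = L(1−A)/(16πσd²): d = √[L(1−A)/(16πσT_eq⁴)].
d = √[3.02×10²⁵ × 0.75 / (16π × 5.67×10⁻⁸ × (366)⁴)] = 2.11×10¹⁰ m = 0.141 AU.

d ≈ 0.141 AU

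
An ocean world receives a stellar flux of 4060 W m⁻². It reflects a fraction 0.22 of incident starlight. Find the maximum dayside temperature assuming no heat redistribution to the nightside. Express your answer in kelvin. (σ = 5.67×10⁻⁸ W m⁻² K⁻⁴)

With no redistribution each surface element balances locally: S(1−A) = σT⁴.
T = [4060 × 0.78 / 5.67×10⁻⁸]^(1/4) = (5.59×10¹⁰)^(1/4) = 486 K.

T_ss ≈ 486 K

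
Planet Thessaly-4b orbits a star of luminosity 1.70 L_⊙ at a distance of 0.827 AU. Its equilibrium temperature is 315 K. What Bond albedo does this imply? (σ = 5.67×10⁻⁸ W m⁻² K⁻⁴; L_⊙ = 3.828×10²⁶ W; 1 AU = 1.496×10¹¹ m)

A ≈ 0.34

d = 0.827 AU = 1.24×10¹¹ m.
L = 1.70 × 3.828×10²⁶ = 6.51×10²⁶ W.
Flux: S = L/(4πd²) = 6.51×10²⁶/(4π×(1.24×10¹¹)²) = 3380 W m⁻².
From T_eq⁴ = S(1−A)/(4σ): 1−A = 4σT_eq⁴/S.
1−A = 4 × 5.67×10⁻⁸ × (315)⁴ / 3380 = 0.660.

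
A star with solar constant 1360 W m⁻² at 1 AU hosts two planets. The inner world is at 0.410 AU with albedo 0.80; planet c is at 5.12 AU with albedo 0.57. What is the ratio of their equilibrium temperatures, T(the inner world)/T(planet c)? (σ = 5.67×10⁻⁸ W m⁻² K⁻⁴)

T₁/T₂ ≈ 2.918

T_eq = [S₀(1−A)/(4σd²)]^(1/4), so T ∝ (1−A)^(1/4) / √d.
T₁ = [1360×0.20/(4×5.67×10⁻⁸×0.410²)]^(1/4) = 290.63 K.
T₂ = [1360×0.43/(4×5.67×10⁻⁸×5.12²)]^(1/4) = 99.59 K.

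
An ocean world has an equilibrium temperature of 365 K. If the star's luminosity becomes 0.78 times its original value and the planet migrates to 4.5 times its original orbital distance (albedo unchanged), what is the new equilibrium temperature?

T_eq ∝ L^(1/4) · d^(−1/2).
T′ = 365 × 0.78^(1/4) / 4.5^(1/2) = 162 K.

T_eq ≈ 162 K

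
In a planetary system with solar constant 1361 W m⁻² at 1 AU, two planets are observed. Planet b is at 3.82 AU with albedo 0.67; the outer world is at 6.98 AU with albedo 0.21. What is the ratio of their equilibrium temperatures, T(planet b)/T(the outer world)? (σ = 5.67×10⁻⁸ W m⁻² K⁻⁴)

T_eq = [S₀(1−A)/(4σd²)]^(1/4), so T ∝ (1−A)^(1/4) / √d.
T₁ = [1361×0.33/(4×5.67×10⁻⁸×3.82²)]^(1/4) = 107.93 K.
T₂ = [1361×0.79/(4×5.67×10⁻⁸×6.98²)]^(1/4) = 99.32 K.

T₁/T₂ ≈ 1.087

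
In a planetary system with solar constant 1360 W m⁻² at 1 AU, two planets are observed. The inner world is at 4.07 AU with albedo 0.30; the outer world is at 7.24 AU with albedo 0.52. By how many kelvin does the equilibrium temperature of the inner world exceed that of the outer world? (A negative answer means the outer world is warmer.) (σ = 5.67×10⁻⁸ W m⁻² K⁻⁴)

T_eq = [S₀(1−A)/(4σd²)]^(1/4), so T ∝ (1−A)^(1/4) / √d.
T₁ = [1360×0.70/(4×5.67×10⁻⁸×4.07²)]^(1/4) = 126.17 K.
T₂ = [1360×0.48/(4×5.67×10⁻⁸×7.24²)]^(1/4) = 86.08 K.

ΔT ≈ 40.1 K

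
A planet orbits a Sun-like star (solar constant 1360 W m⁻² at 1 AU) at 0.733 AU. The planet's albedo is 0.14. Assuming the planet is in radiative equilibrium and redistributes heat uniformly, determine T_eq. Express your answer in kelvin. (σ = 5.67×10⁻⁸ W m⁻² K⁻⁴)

Flux at 0.733 AU: S = 1360/0.733² = 2530 W m⁻².
Energy balance: absorbed = emitted ⇒ πR²·S(1−A) = 4πR²·σT_eq⁴, so T_eq⁴ = S(1−A)/(4σ).
T_eq = [2530 × 0.86 / (4 × 5.67×10⁻⁸)]^(1/4) = (9.60×10⁹)^(1/4) = 313 K.

T_eq ≈ 313 K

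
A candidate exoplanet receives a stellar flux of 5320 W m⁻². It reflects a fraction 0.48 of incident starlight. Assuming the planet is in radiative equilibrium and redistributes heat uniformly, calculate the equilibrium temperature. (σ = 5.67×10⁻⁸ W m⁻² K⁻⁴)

T_eq ≈ 332 K

Energy balance: absorbed = emitted ⇒ πR²·S(1−A) = 4πR²·σT_eq⁴, so T_eq⁴ = S(1−A)/(4σ).
T_eq = [5320 × 0.52 / (4 × 5.67×10⁻⁸)]^(1/4) = (1.22×10¹⁰)^(1/4) = 332 K.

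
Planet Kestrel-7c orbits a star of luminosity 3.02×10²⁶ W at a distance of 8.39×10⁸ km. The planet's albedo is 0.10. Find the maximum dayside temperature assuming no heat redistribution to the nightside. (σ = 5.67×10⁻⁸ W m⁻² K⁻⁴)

d = 8.39×10⁸ km = 8.39×10¹¹ m.
Flux: S = L/(4πd²) = 3.02×10²⁶/(4π×(8.39×10¹¹)²) = 34.1 W m⁻².
With no redistribution each surface element balances locally: S(1−A) = σT⁴.
T = [34.1 × 0.90 / 5.67×10⁻⁸]^(1/4) = (5.42×10⁸)^(1/4) = 153 K.

T_ss ≈ 153 K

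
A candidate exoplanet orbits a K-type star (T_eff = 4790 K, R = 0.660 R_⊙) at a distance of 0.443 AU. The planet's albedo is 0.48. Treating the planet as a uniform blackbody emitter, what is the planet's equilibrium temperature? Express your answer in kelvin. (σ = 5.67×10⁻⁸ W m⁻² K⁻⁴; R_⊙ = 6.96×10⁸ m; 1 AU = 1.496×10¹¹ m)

T_eq ≈ 239 K

R_⋆ = 0.660 × 6.96×10⁸ = 4.59×10⁸ m.
d = 0.443 AU = 6.63×10¹⁰ m.
L = 4πR_⋆²σT_⋆⁴ = 4π(4.59×10⁸)² × 5.67×10⁻⁸ × (4790)⁴ = 7.91×10²⁵ W.
S = L/(4πd²) = 1430 W m⁻².
Energy balance: absorbed = emitted ⇒ πR²·S(1−A) = 4πR²·σT_eq⁴, so T_eq⁴ = S(1−A)/(4σ).
T_eq = [1430 × 0.52 / (4 × 5.67×10⁻⁸)]^(1/4) = (3.29×10⁹)^(1/4) = 239 K.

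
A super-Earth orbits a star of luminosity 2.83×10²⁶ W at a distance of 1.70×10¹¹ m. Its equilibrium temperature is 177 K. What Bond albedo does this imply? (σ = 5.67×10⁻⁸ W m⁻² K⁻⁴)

A ≈ 0.71

Flux: S = L/(4πd²) = 2.83×10²⁶/(4π×(1.70×10¹¹)²) = 779 W m⁻².
From T_eq⁴ = S(1−A)/(4σ): 1−A = 4σT_eq⁴/S.
1−A = 4 × 5.67×10⁻⁸ × (177)⁴ / 779 = 0.286.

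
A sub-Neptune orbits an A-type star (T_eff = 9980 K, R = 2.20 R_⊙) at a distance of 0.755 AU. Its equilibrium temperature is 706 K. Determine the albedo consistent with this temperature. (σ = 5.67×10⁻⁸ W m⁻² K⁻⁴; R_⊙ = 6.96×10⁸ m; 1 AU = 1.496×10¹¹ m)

A ≈ 0.45

R_⋆ = 2.20 × 6.96×10⁸ = 1.53×10⁹ m.
d = 0.755 AU = 1.13×10¹¹ m.
L = 4πR_⋆²σT_⋆⁴ = 4π(1.53×10⁹)² × 5.67×10⁻⁸ × (9980)⁴ = 1.66×10²⁸ W.
S = L/(4πd²) = 1.03×10⁵ W m⁻².
From T_eq⁴ = S(1−A)/(4σ): 1−A = 4σT_eq⁴/S.
1−A = 4 × 5.67×10⁻⁸ × (706)⁴ / 1.03×10⁵ = 0.545.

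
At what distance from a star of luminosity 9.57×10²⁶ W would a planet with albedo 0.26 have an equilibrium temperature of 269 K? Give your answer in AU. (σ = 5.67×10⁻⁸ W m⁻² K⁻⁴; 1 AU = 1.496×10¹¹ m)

d ≈ 1.46 AU

From T_eq⁴ = L(1−A)/(16πσd²): d = √[L(1−A)/(16πσT_eq⁴)].
d = √[9.57×10²⁶ × 0.74 / (16π × 5.67×10⁻⁸ × (269)⁴)] = 2.18×10¹¹ m = 1.46 AU.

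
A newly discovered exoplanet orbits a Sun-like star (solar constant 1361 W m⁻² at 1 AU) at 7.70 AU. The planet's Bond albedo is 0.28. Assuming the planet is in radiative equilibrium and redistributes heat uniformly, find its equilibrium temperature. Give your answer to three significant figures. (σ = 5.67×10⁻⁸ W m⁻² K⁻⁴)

T_eq ≈ 92.4 K

Flux at 7.70 AU: S = 1361/7.70² = 23.0 W m⁻².
Energy balance: absorbed = emitted ⇒ πR²·S(1−A) = 4πR²·σT_eq⁴, so T_eq⁴ = S(1−A)/(4σ).
T_eq = [23.0 × 0.72 / (4 × 5.67×10⁻⁸)]^(1/4) = (7.29×10⁷)^(1/4) = 92.4 K.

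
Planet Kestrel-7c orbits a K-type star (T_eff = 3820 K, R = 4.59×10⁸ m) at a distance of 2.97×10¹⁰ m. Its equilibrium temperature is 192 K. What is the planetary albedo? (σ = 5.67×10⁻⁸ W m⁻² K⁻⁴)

L = 4πR_⋆²σT_⋆⁴ = 4π(4.59×10⁸)² × 5.67×10⁻⁸ × (3820)⁴ = 3.20×10²⁵ W.
S = L/(4πd²) = 2880 W m⁻².
From T_eq⁴ = S(1−A)/(4σ): 1−A = 4σT_eq⁴/S.
1−A = 4 × 5.67×10⁻⁸ × (192)⁴ / 2880 = 0.107.

A ≈ 0.89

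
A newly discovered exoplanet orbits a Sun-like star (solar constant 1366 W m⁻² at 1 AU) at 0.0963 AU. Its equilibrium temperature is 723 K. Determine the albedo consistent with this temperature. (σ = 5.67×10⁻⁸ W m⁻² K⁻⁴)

A ≈ 0.58

Flux at 0.0963 AU: S = 1366/0.0963² = 1.47×10⁵ W m⁻².
From T_eq⁴ = S(1−A)/(4σ): 1−A = 4σT_eq⁴/S.
1−A = 4 × 5.67×10⁻⁸ × (723)⁴ / 1.47×10⁵ = 0.421.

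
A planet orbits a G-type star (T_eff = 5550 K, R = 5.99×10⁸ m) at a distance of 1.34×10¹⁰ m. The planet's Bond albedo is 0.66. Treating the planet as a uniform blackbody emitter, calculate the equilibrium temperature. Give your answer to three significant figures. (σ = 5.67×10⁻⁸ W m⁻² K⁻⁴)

T_eq ≈ 634 K

L = 4πR_⋆²σT_⋆⁴ = 4π(5.99×10⁸)² × 5.67×10⁻⁸ × (5550)⁴ = 2.43×10²⁶ W.
S = L/(4πd²) = 1.07×10⁵ W m⁻².
Energy balance: absorbed = emitted ⇒ πR²·S(1−A) = 4πR²·σT_eq⁴, so T_eq⁴ = S(1−A)/(4σ).
T_eq = [1.07×10⁵ × 0.34 / (4 × 5.67×10⁻⁸)]^(1/4) = (1.61×10¹¹)^(1/4) = 634 K.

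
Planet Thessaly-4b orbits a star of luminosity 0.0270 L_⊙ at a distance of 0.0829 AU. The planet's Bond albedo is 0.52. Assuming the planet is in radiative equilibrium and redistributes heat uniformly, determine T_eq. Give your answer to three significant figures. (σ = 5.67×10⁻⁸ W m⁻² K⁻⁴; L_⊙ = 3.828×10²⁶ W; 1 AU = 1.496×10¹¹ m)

T_eq ≈ 326 K

d = 0.0829 AU = 1.24×10¹⁰ m.
L = 0.0270 × 3.828×10²⁶ = 1.03×10²⁵ W.
Flux: S = L/(4πd²) = 1.03×10²⁵/(4π×(1.24×10¹⁰)²) = 5350 W m⁻².
Energy balance: absorbed = emitted ⇒ πR²·S(1−A) = 4πR²·σT_eq⁴, so T_eq⁴ = S(1−A)/(4σ).
T_eq = [5350 × 0.48 / (4 × 5.67×10⁻⁸)]^(1/4) = (1.13×10¹⁰)^(1/4) = 326 K.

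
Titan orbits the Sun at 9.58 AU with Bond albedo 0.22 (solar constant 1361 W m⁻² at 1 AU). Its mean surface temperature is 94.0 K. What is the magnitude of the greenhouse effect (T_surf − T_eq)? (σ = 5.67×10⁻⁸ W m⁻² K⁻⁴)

S = 1361/9.58² = 14.83 W m⁻².
T_eq = [S(1−A)/(4σ)]^(1/4) = [14.83×0.78/(4×5.67×10⁻⁸)]^(1/4) = 84.5 K.
ΔT = T_surf − T_eq = 94 − 84.5.

ΔT ≈ 9.5 K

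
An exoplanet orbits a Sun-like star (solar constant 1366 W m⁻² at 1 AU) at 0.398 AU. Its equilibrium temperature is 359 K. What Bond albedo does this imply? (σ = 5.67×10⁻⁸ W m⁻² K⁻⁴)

Flux at 0.398 AU: S = 1366/0.398² = 8620 W m⁻².
From T_eq⁴ = S(1−A)/(4σ): 1−A = 4σT_eq⁴/S.
1−A = 4 × 5.67×10⁻⁸ × (359)⁴ / 8620 = 0.437.

A ≈ 0.56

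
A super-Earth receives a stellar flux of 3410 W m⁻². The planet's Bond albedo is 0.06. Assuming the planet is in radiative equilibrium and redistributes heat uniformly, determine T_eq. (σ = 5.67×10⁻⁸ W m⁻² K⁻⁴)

Energy balance: absorbed = emitted ⇒ πR²·S(1−A) = 4πR²·σT_eq⁴, so T_eq⁴ = S(1−A)/(4σ).
T_eq = [3410 × 0.94 / (4 × 5.67×10⁻⁸)]^(1/4) = (1.41×10¹⁰)^(1/4) = 345 K.

T_eq ≈ 345 K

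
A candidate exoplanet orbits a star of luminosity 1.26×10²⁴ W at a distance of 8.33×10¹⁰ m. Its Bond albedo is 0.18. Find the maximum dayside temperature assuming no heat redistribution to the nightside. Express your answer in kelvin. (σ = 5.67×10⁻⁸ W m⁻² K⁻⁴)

T_ss ≈ 120 K

Flux: S = L/(4πd²) = 1.26×10²⁴/(4π×(8.33×10¹⁰)²) = 14.5 W m⁻².
With no redistribution each surface element balances locally: S(1−A) = σT⁴.
T = [14.5 × 0.82 / 5.67×10⁻⁸]^(1/4) = (2.09×10⁸)^(1/4) = 120 K.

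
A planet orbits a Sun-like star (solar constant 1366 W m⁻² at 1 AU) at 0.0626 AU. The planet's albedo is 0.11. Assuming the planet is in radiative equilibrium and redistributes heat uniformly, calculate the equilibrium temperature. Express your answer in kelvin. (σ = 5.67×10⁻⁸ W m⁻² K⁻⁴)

T_eq ≈ 1080 K

Flux at 0.0626 AU: S = 1366/0.0626² = 3.49×10⁵ W m⁻².
Energy balance: absorbed = emitted ⇒ πR²·S(1−A) = 4πR²·σT_eq⁴, so T_eq⁴ = S(1−A)/(4σ).
T_eq = [3.49×10⁵ × 0.89 / (4 × 5.67×10⁻⁸)]^(1/4) = (1.37×10¹²)^(1/4) = 1080 K.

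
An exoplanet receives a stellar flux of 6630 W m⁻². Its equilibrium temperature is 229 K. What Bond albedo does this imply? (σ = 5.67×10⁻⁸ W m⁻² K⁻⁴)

A ≈ 0.91

From T_eq⁴ = S(1−A)/(4σ): 1−A = 4σT_eq⁴/S.
1−A = 4 × 5.67×10⁻⁸ × (229)⁴ / 6630 = 0.094.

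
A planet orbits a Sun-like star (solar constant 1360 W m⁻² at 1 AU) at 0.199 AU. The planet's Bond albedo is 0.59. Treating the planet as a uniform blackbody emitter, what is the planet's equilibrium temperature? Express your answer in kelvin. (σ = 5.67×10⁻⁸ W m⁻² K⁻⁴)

Flux at 0.199 AU: S = 1360/0.199² = 3.43×10⁴ W m⁻².
Energy balance: absorbed = emitted ⇒ πR²·S(1−A) = 4πR²·σT_eq⁴, so T_eq⁴ = S(1−A)/(4σ).
T_eq = [3.43×10⁴ × 0.41 / (4 × 5.67×10⁻⁸)]^(1/4) = (6.21×10¹⁰)^(1/4) = 499 K.

T_eq ≈ 499 K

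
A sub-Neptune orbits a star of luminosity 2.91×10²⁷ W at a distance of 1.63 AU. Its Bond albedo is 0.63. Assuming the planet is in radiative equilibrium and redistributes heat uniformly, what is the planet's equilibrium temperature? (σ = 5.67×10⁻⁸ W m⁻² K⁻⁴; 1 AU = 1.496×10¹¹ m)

T_eq ≈ 282 K

d = 1.63 AU = 2.44×10¹¹ m.
Flux: S = L/(4πd²) = 2.91×10²⁷/(4π×(2.44×10¹¹)²) = 3890 W m⁻².
Energy balance: absorbed = emitted ⇒ πR²·S(1−A) = 4πR²·σT_eq⁴, so T_eq⁴ = S(1−A)/(4σ).
T_eq = [3890 × 0.37 / (4 × 5.67×10⁻⁸)]^(1/4) = (6.35×10⁹)^(1/4) = 282 K.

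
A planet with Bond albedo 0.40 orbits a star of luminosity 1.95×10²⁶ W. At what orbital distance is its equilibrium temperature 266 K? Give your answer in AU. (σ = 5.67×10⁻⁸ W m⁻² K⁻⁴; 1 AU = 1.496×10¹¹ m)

From T_eq⁴ = L(1−A)/(16πσd²): d = √[L(1−A)/(16πσT_eq⁴)].
d = √[1.95×10²⁶ × 0.60 / (16π × 5.67×10⁻⁸ × (266)⁴)] = 9.06×10¹⁰ m = 0.605 AU.

d ≈ 0.605 AU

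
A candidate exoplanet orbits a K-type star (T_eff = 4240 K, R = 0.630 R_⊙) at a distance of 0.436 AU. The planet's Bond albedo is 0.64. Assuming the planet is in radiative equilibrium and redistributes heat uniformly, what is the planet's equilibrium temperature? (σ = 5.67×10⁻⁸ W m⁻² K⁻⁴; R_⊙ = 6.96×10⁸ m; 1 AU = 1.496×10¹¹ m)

R_⋆ = 0.630 × 6.96×10⁸ = 4.38×10⁸ m.
d = 0.436 AU = 6.52×10¹⁰ m.
L = 4πR_⋆²σT_⋆⁴ = 4π(4.38×10⁸)² × 5.67×10⁻⁸ × (4240)⁴ = 4.43×10²⁵ W.
S = L/(4πd²) = 828 W m⁻².
Energy balance: absorbed = emitted ⇒ πR²·S(1−A) = 4πR²·σT_eq⁴, so T_eq⁴ = S(1−A)/(4σ).
T_eq = [828 × 0.36 / (4 × 5.67×10⁻⁸)]^(1/4) = (1.31×10⁹)^(1/4) = 190 K.

T_eq ≈ 190 K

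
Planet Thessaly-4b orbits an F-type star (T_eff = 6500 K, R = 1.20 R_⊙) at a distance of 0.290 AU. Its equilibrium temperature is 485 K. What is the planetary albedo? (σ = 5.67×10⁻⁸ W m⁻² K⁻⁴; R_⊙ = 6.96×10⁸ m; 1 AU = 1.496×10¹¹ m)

A ≈ 0.67

R_⋆ = 1.20 × 6.96×10⁸ = 8.35×10⁸ m.
d = 0.290 AU = 4.34×10¹⁰ m.
L = 4πR_⋆²σT_⋆⁴ = 4π(8.35×10⁸)² × 5.67×10⁻⁸ × (6500)⁴ = 8.87×10²⁶ W.
S = L/(4πd²) = 3.75×10⁴ W m⁻².
From T_eq⁴ = S(1−A)/(4σ): 1−A = 4σT_eq⁴/S.
1−A = 4 × 5.67×10⁻⁸ × (485)⁴ / 3.75×10⁴ = 0.335.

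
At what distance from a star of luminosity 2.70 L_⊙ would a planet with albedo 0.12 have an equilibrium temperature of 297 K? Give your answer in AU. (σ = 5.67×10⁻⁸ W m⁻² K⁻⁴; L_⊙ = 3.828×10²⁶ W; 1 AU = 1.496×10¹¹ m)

d ≈ 1.35 AU

L = 2.70 × 3.828×10²⁶ = 1.03×10²⁷ W.
From T_eq⁴ = L(1−A)/(16πσd²): d = √[L(1−A)/(16πσT_eq⁴)].
d = √[1.03×10²⁷ × 0.88 / (16π × 5.67×10⁻⁸ × (297)⁴)] = 2.03×10¹¹ m = 1.35 AU.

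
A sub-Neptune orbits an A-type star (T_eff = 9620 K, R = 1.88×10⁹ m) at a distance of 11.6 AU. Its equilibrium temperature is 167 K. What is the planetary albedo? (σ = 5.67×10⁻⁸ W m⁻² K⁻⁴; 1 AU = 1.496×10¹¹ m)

d = 11.6 AU = 1.74×10¹² m.
L = 4πR_⋆²σT_⋆⁴ = 4π(1.88×10⁹)² × 5.67×10⁻⁸ × (9620)⁴ = 2.16×10²⁸ W.
S = L/(4πd²) = 570 W m⁻².
From T_eq⁴ = S(1−A)/(4σ): 1−A = 4σT_eq⁴/S.
1−A = 4 × 5.67×10⁻⁸ × (167)⁴ / 570 = 0.310.

A ≈ 0.69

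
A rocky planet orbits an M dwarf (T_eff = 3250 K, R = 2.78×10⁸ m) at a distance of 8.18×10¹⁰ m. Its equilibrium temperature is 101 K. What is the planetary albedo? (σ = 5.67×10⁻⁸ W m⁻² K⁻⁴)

L = 4πR_⋆²σT_⋆⁴ = 4π(2.78×10⁸)² × 5.67×10⁻⁸ × (3250)⁴ = 6.14×10²⁴ W.
S = L/(4πd²) = 73.1 W m⁻².
From T_eq⁴ = S(1−A)/(4σ): 1−A = 4σT_eq⁴/S.
1−A = 4 × 5.67×10⁻⁸ × (101)⁴ / 73.1 = 0.323.

A ≈ 0.68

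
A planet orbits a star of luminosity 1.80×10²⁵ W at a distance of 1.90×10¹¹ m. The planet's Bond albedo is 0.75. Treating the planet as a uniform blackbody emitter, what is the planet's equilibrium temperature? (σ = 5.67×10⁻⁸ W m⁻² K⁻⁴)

T_eq ≈ 81.3 K

Flux: S = L/(4πd²) = 1.80×10²⁵/(4π×(1.90×10¹¹)²) = 39.7 W m⁻².
Energy balance: absorbed = emitted ⇒ πR²·S(1−A) = 4πR²·σT_eq⁴, so T_eq⁴ = S(1−A)/(4σ).
T_eq = [39.7 × 0.25 / (4 × 5.67×10⁻⁸)]^(1/4) = (4.37×10⁷)^(1/4) = 81.3 K.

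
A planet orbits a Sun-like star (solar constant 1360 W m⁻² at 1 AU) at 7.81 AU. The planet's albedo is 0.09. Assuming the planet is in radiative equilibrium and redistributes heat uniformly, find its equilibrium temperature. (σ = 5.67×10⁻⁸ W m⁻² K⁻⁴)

Flux at 7.81 AU: S = 1360/7.81² = 22.3 W m⁻².
Energy balance: absorbed = emitted ⇒ πR²·S(1−A) = 4πR²·σT_eq⁴, so T_eq⁴ = S(1−A)/(4σ).
T_eq = [22.3 × 0.91 / (4 × 5.67×10⁻⁸)]^(1/4) = (8.95×10⁷)^(1/4) = 97.3 K.

T_eq ≈ 97.3 K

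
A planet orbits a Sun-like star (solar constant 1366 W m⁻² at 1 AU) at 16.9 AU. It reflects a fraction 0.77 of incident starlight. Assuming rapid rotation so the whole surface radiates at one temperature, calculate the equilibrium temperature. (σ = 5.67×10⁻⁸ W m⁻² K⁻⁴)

T_eq ≈ 46.9 K

Flux at 16.9 AU: S = 1366/16.9² = 4.78 W m⁻².
Energy balance: absorbed = emitted ⇒ πR²·S(1−A) = 4πR²·σT_eq⁴, so T_eq⁴ = S(1−A)/(4σ).
T_eq = [4.78 × 0.23 / (4 × 5.67×10⁻⁸)]^(1/4) = (4.85×10⁶)^(1/4) = 46.9 K.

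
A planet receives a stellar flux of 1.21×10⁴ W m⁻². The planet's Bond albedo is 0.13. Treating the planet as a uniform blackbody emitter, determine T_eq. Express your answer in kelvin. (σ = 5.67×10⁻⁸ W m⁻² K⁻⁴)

T_eq ≈ 464 K

Energy balance: absorbed = emitted ⇒ πR²·S(1−A) = 4πR²·σT_eq⁴, so T_eq⁴ = S(1−A)/(4σ).
T_eq = [1.21×10⁴ × 0.87 / (4 × 5.67×10⁻⁸)]^(1/4) = (4.64×10¹⁰)^(1/4) = 464 K.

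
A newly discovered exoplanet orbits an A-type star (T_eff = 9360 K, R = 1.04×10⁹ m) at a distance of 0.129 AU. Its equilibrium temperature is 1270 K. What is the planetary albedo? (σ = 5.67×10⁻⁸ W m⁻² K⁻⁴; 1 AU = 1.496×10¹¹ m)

d = 0.129 AU = 1.93×10¹⁰ m.
L = 4πR_⋆²σT_⋆⁴ = 4π(1.04×10⁹)² × 5.67×10⁻⁸ × (9360)⁴ = 5.92×10²⁷ W.
S = L/(4πd²) = 1.26×10⁶ W m⁻².
From T_eq⁴ = S(1−A)/(4σ): 1−A = 4σT_eq⁴/S.
1−A = 4 × 5.67×10⁻⁸ × (1270)⁴ / 1.26×10⁶ = 0.467.

A ≈ 0.53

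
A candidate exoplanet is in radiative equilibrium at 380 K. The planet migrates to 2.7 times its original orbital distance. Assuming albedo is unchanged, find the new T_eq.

T_eq ∝ L^(1/4) · d^(−1/2).
T′ = 380 / 2.7^(1/2) = 231 K.

T_eq ≈ 231 K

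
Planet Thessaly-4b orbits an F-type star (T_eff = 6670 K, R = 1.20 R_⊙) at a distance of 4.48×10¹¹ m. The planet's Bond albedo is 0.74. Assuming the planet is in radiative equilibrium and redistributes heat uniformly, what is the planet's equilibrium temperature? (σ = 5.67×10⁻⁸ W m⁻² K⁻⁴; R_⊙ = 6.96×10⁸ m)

R_⋆ = 1.20 × 6.96×10⁸ = 8.35×10⁸ m.
L = 4πR_⋆²σT_⋆⁴ = 4π(8.35×10⁸)² × 5.67×10⁻⁸ × (6670)⁴ = 9.84×10²⁶ W.
S = L/(4πd²) = 390 W m⁻².
Energy balance: absorbed = emitted ⇒ πR²·S(1−A) = 4πR²·σT_eq⁴, so T_eq⁴ = S(1−A)/(4σ).
T_eq = [390 × 0.26 / (4 × 5.67×10⁻⁸)]^(1/4) = (4.47×10⁸)^(1/4) = 145 K.

T_eq ≈ 145 K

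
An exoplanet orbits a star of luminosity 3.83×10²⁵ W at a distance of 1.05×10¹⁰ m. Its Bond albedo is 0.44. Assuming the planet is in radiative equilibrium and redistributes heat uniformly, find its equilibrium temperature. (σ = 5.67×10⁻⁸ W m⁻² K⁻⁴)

T_eq ≈ 511 K

Flux: S = L/(4πd²) = 3.83×10²⁵/(4π×(1.05×10¹⁰)²) = 2.76×10⁴ W m⁻².
Energy balance: absorbed = emitted ⇒ πR²·S(1−A) = 4πR²·σT_eq⁴, so T_eq⁴ = S(1−A)/(4σ).
T_eq = [2.76×10⁴ × 0.56 / (4 × 5.67×10⁻⁸)]^(1/4) = (6.83×10¹⁰)^(1/4) = 511 K.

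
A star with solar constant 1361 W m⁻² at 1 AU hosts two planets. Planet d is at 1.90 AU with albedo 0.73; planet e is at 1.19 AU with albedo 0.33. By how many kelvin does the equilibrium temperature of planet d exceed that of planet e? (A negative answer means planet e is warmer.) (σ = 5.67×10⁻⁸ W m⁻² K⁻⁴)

ΔT ≈ -85.3 K

T_eq = [S₀(1−A)/(4σd²)]^(1/4), so T ∝ (1−A)^(1/4) / √d.
T₁ = [1361×0.27/(4×5.67×10⁻⁸×1.90²)]^(1/4) = 145.55 K.
T₂ = [1361×0.67/(4×5.67×10⁻⁸×1.19²)]^(1/4) = 230.83 K.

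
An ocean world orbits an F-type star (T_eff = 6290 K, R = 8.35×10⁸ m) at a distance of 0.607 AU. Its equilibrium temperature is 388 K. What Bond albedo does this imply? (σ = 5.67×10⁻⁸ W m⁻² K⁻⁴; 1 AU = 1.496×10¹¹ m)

d = 0.607 AU = 9.08×10¹⁰ m.
L = 4πR_⋆²σT_⋆⁴ = 4π(8.35×10⁸)² × 5.67×10⁻⁸ × (6290)⁴ = 7.78×10²⁶ W.
S = L/(4πd²) = 7500 W m⁻².
From T_eq⁴ = S(1−A)/(4σ): 1−A = 4σT_eq⁴/S.
1−A = 4 × 5.67×10⁻⁸ × (388)⁴ / 7500 = 0.685.

A ≈ 0.32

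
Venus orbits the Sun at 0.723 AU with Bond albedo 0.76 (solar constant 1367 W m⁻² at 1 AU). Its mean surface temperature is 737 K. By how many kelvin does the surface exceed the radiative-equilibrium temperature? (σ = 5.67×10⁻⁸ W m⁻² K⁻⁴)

ΔT ≈ 507.6 K

S = 1367/0.723² = 2615 W m⁻².
T_eq = [S(1−A)/(4σ)]^(1/4) = [2615×0.24/(4×5.67×10⁻⁸)]^(1/4) = 229.4 K.
ΔT = T_surf − T_eq = 737 − 229.4.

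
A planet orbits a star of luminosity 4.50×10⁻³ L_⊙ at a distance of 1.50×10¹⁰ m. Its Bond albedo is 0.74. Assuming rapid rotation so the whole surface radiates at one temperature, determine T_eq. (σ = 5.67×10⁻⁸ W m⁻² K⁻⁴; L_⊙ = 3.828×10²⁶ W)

T_eq ≈ 163 K

L = 4.50×10⁻³ × 3.828×10²⁶ = 1.72×10²⁴ W.
Flux: S = L/(4πd²) = 1.72×10²⁴/(4π×(1.50×10¹⁰)²) = 609 W m⁻².
Energy balance: absorbed = emitted ⇒ πR²·S(1−A) = 4πR²·σT_eq⁴, so T_eq⁴ = S(1−A)/(4σ).
T_eq = [609 × 0.26 / (4 × 5.67×10⁻⁸)]^(1/4) = (6.98×10⁸)^(1/4) = 163 K.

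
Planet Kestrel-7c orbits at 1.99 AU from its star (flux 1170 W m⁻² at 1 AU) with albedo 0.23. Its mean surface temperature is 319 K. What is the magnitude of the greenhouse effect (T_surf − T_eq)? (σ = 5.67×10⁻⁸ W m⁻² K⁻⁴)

ΔT ≈ 141.0 K

S = 1170/1.99² = 295.4 W m⁻².
T_eq = [S(1−A)/(4σ)]^(1/4) = [295.4×0.77/(4×5.67×10⁻⁸)]^(1/4) = 178.0 K.
ΔT = T_surf − T_eq = 319 − 178.0.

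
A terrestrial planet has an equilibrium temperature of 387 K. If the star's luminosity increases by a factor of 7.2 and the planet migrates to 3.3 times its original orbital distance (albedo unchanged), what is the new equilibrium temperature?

T_eq ≈ 349 K

T_eq ∝ L^(1/4) · d^(−1/2).
T′ = 387 × 7.2^(1/4) / 3.3^(1/2) = 349 K.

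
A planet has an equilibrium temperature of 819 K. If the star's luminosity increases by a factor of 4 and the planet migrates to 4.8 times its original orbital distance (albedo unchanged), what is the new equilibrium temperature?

T_eq ∝ L^(1/4) · d^(−1/2).
T′ = 819 × 4^(1/4) / 4.8^(1/2) = 529 K.

T_eq ≈ 529 K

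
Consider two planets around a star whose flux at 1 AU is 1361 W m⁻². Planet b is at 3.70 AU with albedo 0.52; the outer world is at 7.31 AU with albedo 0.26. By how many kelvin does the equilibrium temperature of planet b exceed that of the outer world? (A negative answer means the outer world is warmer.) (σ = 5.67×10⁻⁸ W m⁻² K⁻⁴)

T_eq = [S₀(1−A)/(4σd²)]^(1/4), so T ∝ (1−A)^(1/4) / √d.
T₁ = [1361×0.48/(4×5.67×10⁻⁸×3.70²)]^(1/4) = 120.44 K.
T₂ = [1361×0.74/(4×5.67×10⁻⁸×7.31²)]^(1/4) = 95.48 K.

ΔT ≈ 25.0 K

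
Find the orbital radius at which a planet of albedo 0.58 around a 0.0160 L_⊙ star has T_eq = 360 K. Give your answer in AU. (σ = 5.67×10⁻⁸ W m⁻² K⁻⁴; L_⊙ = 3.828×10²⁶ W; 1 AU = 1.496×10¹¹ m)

L = 0.0160 × 3.828×10²⁶ = 6.12×10²⁴ W.
From T_eq⁴ = L(1−A)/(16πσd²): d = √[L(1−A)/(16πσT_eq⁴)].
d = √[6.12×10²⁴ × 0.42 / (16π × 5.67×10⁻⁸ × (360)⁴)] = 7.33×10⁹ m = 0.0490 AU.

d ≈ 0.0490 AU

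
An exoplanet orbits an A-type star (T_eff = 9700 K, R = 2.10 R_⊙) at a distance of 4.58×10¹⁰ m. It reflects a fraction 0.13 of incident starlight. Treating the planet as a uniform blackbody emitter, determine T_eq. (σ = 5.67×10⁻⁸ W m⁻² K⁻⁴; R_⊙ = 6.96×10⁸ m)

T_eq ≈ 1180 K

R_⋆ = 2.10 × 6.96×10⁸ = 1.46×10⁹ m.
L = 4πR_⋆²σT_⋆⁴ = 4π(1.46×10⁹)² × 5.67×10⁻⁸ × (9700)⁴ = 1.35×10²⁸ W.
S = L/(4πd²) = 5.11×10⁵ W m⁻².
Energy balance: absorbed = emitted ⇒ πR²·S(1−A) = 4πR²·σT_eq⁴, so T_eq⁴ = S(1−A)/(4σ).
T_eq = [5.11×10⁵ × 0.87 / (4 × 5.67×10⁻⁸)]^(1/4) = (1.96×10¹²)^(1/4) = 1180 K.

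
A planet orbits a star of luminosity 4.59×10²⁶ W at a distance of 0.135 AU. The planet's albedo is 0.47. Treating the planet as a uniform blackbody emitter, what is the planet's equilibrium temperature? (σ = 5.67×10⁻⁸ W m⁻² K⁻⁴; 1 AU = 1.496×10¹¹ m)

T_eq ≈ 676 K

d = 0.135 AU = 2.02×10¹⁰ m.
Flux: S = L/(4πd²) = 4.59×10²⁶/(4π×(2.02×10¹⁰)²) = 8.96×10⁴ W m⁻².
Energy balance: absorbed = emitted ⇒ πR²·S(1−A) = 4πR²·σT_eq⁴, so T_eq⁴ = S(1−A)/(4σ).
T_eq = [8.96×10⁴ × 0.53 / (4 × 5.67×10⁻⁸)]^(1/4) = (2.09×10¹¹)^(1/4) = 676 K.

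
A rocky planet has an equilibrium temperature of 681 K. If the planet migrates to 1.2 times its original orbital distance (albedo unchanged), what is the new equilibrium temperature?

T_eq ≈ 622 K

T_eq ∝ L^(1/4) · d^(−1/2).
T′ = 681 / 1.2^(1/2) = 622 K.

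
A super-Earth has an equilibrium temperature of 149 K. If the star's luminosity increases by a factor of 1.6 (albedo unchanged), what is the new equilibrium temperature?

T_eq ∝ L^(1/4) · d^(−1/2).
T′ = 149 × 1.6^(1/4) = 168 K.

T_eq ≈ 168 K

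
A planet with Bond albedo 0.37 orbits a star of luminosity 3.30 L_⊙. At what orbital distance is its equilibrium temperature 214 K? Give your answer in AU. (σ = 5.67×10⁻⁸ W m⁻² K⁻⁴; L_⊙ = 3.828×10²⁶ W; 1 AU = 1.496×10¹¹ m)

d ≈ 2.44 AU

L = 3.30 × 3.828×10²⁶ = 1.26×10²⁷ W.
From T_eq⁴ = L(1−A)/(16πσd²): d = √[L(1−A)/(16πσT_eq⁴)].
d = √[1.26×10²⁷ × 0.63 / (16π × 5.67×10⁻⁸ × (214)⁴)] = 3.65×10¹¹ m = 2.44 AU.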